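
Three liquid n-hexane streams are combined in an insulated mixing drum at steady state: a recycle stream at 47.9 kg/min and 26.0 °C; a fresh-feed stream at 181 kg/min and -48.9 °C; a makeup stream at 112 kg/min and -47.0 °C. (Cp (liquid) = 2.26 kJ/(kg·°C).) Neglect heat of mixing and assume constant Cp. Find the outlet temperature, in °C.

Adiabatic, steady state ⇒ Σ ṁᵢCp,ᵢ(T_out − Tᵢ) = 0
T_out = Σ ṁᵢCp,ᵢTᵢ / Σ ṁᵢCp,ᵢ
      = -29085 / 770.43 = -37.752 °C

T_out = -37.8 °C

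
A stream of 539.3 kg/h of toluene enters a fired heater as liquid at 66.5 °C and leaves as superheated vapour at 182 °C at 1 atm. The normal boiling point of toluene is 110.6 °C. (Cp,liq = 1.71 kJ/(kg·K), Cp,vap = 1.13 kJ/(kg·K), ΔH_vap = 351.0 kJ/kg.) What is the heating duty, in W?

Q = 76000 W

liquid 66.5→110.6 °C: 75.411 kJ/kg
vaporisation at 110.6 °C: 351 kJ/kg
vapour 110.6→182 °C: 80.682 kJ/kg
Δh = 75.411 + 351 + 80.682 = 507.09 kJ/kg
Q = ṁ·Δh = 539.3 kg/h × 507.09 kJ/kg = 273480 kJ/h
|Q| = 75.965 kW = 75965 W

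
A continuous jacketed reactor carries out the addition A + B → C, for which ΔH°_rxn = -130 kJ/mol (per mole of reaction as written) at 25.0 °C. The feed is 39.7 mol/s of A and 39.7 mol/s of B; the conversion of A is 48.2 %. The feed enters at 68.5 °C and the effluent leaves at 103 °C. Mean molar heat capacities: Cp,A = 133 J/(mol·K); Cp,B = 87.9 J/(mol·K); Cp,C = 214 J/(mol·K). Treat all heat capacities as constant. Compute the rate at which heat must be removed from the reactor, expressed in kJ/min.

Extent of reaction ξ = 0.482 × 39.7 = 19.135 mol/s
Reaction term: ξ·ΔH°_rxn = 19.135 × -130 = -2487.6 kJ/s
Sensible, feed 68.5→25 °C: -381.48 kJ/s
Outlet flows (mol/s): A 20.565, B 20.565, C 19.135
Sensible, products 25→103 °C: 673.74 kJ/s
Q = ΔH = -2195.3 kJ/s = -2195.3 kW
Heat removed = 131720 kJ/min

Q_out = 132000 kJ/min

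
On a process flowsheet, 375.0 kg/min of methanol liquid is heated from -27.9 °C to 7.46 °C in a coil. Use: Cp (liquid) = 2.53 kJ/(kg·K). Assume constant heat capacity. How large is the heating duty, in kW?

Q = 559 kW

Q = ṁ·Cp·ΔT = 375.0 × 2.53 × (7.46 − -27.9) = 33548 kJ/min
Converting: 33548 / 60 s = 559.13 kW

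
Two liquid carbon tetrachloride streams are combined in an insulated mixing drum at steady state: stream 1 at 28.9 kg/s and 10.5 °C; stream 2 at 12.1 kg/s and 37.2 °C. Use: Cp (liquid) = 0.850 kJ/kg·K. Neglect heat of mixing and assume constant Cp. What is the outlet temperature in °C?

Energy balance with Q = 0: Σ ṁᵢCp,ᵢ(T_out − Tᵢ) = 0
T_out = Σ ṁᵢCp,ᵢTᵢ / Σ ṁᵢCp,ᵢ
      = 640.53 / 34.85 = 18.38 °C

T_out = 18.4 °C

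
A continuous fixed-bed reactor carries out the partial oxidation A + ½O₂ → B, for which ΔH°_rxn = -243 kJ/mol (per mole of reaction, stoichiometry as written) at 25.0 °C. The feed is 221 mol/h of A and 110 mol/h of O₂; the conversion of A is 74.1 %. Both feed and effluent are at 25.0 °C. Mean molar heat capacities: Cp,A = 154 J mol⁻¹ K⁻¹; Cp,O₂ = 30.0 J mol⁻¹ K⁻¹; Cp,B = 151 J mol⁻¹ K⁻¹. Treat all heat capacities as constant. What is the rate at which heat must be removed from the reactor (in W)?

Q_out = 11100 W

Extent of reaction ξ = 0.741 × 221 = 163.76 mol/h
Reaction term: ξ·ΔH°_rxn = 163.76 × -243 = -39794 kJ/h
Q = ΔH = -39794 kJ/h = -11.054 kW
Heat removed = 11054 W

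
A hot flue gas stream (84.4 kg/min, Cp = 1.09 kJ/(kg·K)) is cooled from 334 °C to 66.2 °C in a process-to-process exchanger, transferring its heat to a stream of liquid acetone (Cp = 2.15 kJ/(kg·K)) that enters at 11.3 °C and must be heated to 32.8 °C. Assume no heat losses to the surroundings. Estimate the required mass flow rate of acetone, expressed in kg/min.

Heat released by hot stream: Q = 84.4 × 1.09 × (334 − 66.2) = 24637 kJ/min
Energy balance on cold side (adiabatic exchanger): Q = ṁ_c·Cp_c·(T_c,out − T_c,in)
ṁ_c = 24637 / [2.15 × (32.8 − 11.3)] = 532.97 kg/min

ṁ_c = 533 kg/min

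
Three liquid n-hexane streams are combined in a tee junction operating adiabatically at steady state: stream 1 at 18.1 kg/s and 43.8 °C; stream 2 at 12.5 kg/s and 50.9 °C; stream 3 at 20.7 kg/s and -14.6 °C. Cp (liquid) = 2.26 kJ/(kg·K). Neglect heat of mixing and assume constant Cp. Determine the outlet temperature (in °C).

Adiabatic, steady state ⇒ Σ ṁᵢCp,ᵢ(T_out − Tᵢ) = 0
Σ ṁᵢCp,ᵢTᵢ = 18.1×2.26×43.8 + 12.5×2.26×50.9 + 20.7×2.26×-14.6 = 2546.6
Σ ṁᵢCp,ᵢ = 18.1×2.26 + 12.5×2.26 + 20.7×2.26 = 115.94
T_out = 2546.6 / 115.94 = 21.965 °C

T_out = 22.0 °C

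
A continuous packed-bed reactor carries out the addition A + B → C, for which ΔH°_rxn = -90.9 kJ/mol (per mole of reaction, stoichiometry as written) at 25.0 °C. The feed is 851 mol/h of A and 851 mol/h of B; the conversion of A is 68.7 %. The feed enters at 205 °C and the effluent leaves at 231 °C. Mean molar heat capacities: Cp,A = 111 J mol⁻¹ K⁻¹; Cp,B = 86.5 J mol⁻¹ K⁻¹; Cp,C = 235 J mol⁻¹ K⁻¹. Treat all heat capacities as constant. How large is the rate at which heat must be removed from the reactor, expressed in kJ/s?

Q_out = 12.3 kJ/s

Extent of reaction ξ = 0.687 × 851 = 584.64 mol/h
Reaction term: ξ·ΔH°_rxn = 584.64 × -90.9 = -53144 kJ/h
Sensible, feed 205→25 °C: -30253 kJ/h
Outlet flows (mol/h): A 266.36, B 266.36, C 584.64
Sensible, products 25→231 °C: 39139 kJ/h
Q = ΔH = -44257 kJ/h = -12.294 kW
Heat removed = 12.294 kJ/s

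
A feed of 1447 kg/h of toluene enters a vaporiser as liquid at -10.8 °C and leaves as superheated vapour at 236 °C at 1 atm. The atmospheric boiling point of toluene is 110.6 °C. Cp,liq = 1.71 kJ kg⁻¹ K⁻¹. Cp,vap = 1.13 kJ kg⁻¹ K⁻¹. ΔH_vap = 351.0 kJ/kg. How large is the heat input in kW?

liquid -10.8→110.6 °C: 207.59 kJ/kg
vaporisation at 110.6 °C: 351 kJ/kg
vapour 110.6→236 °C: 141.7 kJ/kg
Δh = 207.59 + 351 + 141.7 = 700.3 kJ/kg
Q = ṁ·Δh = 1447 kg/h × 700.3 kJ/kg = 1.0133e+06 kJ/h
|Q| = 281.48 kW

Q = 281 kW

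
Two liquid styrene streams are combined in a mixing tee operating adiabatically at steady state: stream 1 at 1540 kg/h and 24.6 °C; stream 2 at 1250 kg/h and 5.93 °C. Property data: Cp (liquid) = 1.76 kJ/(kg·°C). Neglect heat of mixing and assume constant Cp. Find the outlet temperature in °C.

T_out = 16.2 °C

Energy balance with Q = 0: Σ ṁᵢCp,ᵢ(T_out − Tᵢ) = 0
T_out = Σ ṁᵢCp,ᵢTᵢ / Σ ṁᵢCp,ᵢ
      = 79722 / 4910.4 = 16.235 °C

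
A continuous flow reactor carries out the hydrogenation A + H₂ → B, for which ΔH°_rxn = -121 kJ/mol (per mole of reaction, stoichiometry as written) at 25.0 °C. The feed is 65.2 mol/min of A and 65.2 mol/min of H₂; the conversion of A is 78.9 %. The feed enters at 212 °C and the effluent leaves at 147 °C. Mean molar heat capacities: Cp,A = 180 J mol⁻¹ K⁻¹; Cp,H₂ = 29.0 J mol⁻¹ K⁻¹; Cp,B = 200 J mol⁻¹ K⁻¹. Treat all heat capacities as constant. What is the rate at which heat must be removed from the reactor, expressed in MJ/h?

Q_out = 430 MJ/h

Extent of reaction ξ = 0.789 × 65.2 = 51.443 mol/min
Reaction term: ξ·ΔH°_rxn = 51.443 × -121 = -6224.6 kJ/min
Sensible, feed 212→25 °C: -2548.2 kJ/min
Outlet flows (mol/min): A 13.757, H₂ 13.757, B 51.443
Sensible, products 25→147 °C: 1606 kJ/min
Q = ΔH = -7166.8 kJ/min = -119.45 kW
Heat removed = 430.01 MJ/h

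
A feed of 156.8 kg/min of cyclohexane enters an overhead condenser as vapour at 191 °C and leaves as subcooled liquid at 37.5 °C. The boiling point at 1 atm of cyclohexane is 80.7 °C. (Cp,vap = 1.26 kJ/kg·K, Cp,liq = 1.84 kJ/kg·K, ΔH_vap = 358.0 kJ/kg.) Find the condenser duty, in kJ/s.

vapour 191→80.7 °C: -138.98 kJ/kg
condensation at 80.7 °C: -358 kJ/kg
liquid 80.7→37.5 °C: -79.488 kJ/kg
Δh = -138.98 + -358 + -79.488 = -576.47 kJ/kg
Q = ṁ·Δh = 156.8 kg/min × -576.47 kJ/kg = -90390 kJ/min
|Q| = 1506.5 kW

Q_c = 1510 kJ/s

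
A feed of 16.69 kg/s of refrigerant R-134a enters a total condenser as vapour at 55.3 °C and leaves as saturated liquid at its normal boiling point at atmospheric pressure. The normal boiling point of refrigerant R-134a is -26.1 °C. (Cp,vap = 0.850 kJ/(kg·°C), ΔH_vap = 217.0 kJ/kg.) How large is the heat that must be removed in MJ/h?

vapour 55.3→-26.1 °C: -69.19 kJ/kg
condensation at -26.1 °C: -217 kJ/kg
Δh = -69.19 + -217 = -286.19 kJ/kg
Q = ṁ·Δh = 16.69 kg/s × -286.19 kJ/kg = -4776.5 kJ/s
|Q| = 4776.5 kW = 17195 MJ/h

Q_c = 17200 MJ/h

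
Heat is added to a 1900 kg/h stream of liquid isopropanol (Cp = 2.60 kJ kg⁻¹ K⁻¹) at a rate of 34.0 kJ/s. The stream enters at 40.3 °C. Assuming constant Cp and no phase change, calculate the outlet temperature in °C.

Q = 34.0 kJ/s = 122400 kJ/h
ΔT = Q/(ṁ·Cp) = 122400/(1900×2.60) = 24.777 K
T_out = 40.3 + 24.777 = 65.077 °C

T_out = 65.1 °C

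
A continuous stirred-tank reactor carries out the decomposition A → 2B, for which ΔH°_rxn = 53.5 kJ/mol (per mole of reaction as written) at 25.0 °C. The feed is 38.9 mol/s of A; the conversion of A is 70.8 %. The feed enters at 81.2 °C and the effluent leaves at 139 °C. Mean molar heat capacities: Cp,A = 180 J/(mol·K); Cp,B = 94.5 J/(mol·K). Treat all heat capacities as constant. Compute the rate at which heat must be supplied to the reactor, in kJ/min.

Q_in = 114000 kJ/min

Extent of reaction ξ = 0.708 × 38.9 = 27.541 mol/s
Reaction term: ξ·ΔH°_rxn = 27.541 × 53.5 = 1473.5 kJ/s
Sensible, feed 81.2→25 °C: -393.51 kJ/s
Outlet flows (mol/s): A 11.359, B 55.082
Sensible, products 25→139 °C: 826.49 kJ/s
Q = ΔH = 1906.4 kJ/s = 1906.4 kW
Heat supplied = 114390 kJ/min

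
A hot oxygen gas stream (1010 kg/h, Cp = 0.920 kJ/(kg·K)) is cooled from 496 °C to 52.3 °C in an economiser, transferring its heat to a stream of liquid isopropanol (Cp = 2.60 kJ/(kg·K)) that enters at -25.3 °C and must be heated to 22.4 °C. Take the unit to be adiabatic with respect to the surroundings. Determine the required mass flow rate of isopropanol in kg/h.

Heat released by hot stream: Q = 1010 × 0.920 × (496 − 52.3) = 412290 kJ/h
Energy balance on cold side (adiabatic exchanger): Q = ṁ_c·Cp_c·(T_c,out − T_c,in)
ṁ_c = 412290 / [2.60 × (22.4 − -25.3)] = 3324.4 kg/h

ṁ_c = 3320 kg/h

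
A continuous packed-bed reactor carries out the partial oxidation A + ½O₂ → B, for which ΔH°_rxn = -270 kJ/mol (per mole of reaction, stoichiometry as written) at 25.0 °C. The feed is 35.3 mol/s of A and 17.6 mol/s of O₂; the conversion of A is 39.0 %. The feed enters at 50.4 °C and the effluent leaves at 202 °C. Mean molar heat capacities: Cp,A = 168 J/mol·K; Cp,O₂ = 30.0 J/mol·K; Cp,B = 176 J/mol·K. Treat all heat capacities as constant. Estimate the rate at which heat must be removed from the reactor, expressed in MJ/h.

Extent of reaction ξ = 0.390 × 35.3 = 13.767 mol/s
Reaction term: ξ·ΔH°_rxn = 13.767 × -270 = -3717.1 kJ/s
Sensible, feed 50.4→25 °C: -164.04 kJ/s
Outlet flows (mol/s): A 21.533, O₂ 10.717, B 13.767
Sensible, products 25→202 °C: 1126.1 kJ/s
Q = ΔH = -2755.1 kJ/s = -2755.1 kW
Heat removed = 9918.2 MJ/h

Q_out = 9920 MJ/h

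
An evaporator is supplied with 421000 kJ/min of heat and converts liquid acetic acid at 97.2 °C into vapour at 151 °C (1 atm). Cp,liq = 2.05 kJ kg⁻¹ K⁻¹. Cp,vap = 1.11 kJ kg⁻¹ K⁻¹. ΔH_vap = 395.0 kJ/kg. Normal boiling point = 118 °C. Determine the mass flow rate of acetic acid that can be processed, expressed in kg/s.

ṁ = 14.8 kg/s

Δh = 2.05×(118−97.2) + 395.0 + 1.11×(151−118) = 474.27 kJ/kg
Q = 421000 kJ/min = 7016.7 kJ/s = 7016.7 kJ/s
ṁ = Q/Δh = 7016.7 / 474.27 = 14.795 kg/s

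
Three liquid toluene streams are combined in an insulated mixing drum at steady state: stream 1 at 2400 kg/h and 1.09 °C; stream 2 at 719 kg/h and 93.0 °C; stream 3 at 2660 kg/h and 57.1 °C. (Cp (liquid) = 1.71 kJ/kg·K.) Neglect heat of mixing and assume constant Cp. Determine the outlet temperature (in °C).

No heat crosses the boundary, so H_out = H_in.
Σ ṁᵢCp,ᵢTᵢ = 2400×1.71×1.09 + 719×1.71×93.0 + 2660×1.71×57.1 = 378540
Σ ṁᵢCp,ᵢ = 2400×1.71 + 719×1.71 + 2660×1.71 = 9882.1
T_out = 378540 / 9882.1 = 38.306 °C

T_out = 38.3 °C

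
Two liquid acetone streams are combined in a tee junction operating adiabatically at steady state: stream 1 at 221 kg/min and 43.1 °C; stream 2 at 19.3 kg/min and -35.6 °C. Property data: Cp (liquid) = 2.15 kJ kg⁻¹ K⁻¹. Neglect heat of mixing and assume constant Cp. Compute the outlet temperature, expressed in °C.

T_out = 36.8 °C

Adiabatic, steady state ⇒ Σ ṁᵢCp,ᵢ(T_out − Tᵢ) = 0
T_out = Σ ṁᵢCp,ᵢTᵢ / Σ ṁᵢCp,ᵢ
      = 19002 / 516.64 = 36.779 °C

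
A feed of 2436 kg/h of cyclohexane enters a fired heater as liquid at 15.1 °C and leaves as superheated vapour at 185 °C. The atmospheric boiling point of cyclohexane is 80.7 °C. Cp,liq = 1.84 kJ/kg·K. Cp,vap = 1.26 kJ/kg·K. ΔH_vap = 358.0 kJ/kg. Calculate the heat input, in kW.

Q = 413 kW

liquid 15.1→80.7 °C: 120.7 kJ/kg
vaporisation at 80.7 °C: 358 kJ/kg
vapour 80.7→185 °C: 131.42 kJ/kg
Δh = 120.7 + 358 + 131.42 = 610.12 kJ/kg
Q = ṁ·Δh = 2436 kg/h × 610.12 kJ/kg = 1.4863e+06 kJ/h
|Q| = 412.85 kW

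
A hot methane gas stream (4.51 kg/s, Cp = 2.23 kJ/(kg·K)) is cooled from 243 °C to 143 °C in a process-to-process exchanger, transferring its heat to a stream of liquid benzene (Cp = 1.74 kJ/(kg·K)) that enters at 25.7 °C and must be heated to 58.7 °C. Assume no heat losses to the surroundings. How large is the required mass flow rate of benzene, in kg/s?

Heat released by hot stream: Q = 4.51 × 2.23 × (243 − 143) = 1005.7 kJ/s
Energy balance on cold side (adiabatic exchanger): Q = ṁ_c·Cp_c·(T_c,out − T_c,in)
ṁ_c = 1005.7 / [1.74 × (58.7 − 25.7)] = 17.515 kg/s

ṁ_c = 17.5 kg/s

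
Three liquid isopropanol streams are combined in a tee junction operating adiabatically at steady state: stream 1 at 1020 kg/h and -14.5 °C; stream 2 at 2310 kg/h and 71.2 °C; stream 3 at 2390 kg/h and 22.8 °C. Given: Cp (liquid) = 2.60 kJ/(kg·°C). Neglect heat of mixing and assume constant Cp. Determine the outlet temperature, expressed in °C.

Adiabatic, steady state ⇒ Σ ṁᵢCp,ᵢ(T_out − Tᵢ) = 0
T_out = Σ ṁᵢCp,ᵢTᵢ / Σ ṁᵢCp,ᵢ
      = 530850 / 14872 = 35.695 °C

T_out = 35.7 °C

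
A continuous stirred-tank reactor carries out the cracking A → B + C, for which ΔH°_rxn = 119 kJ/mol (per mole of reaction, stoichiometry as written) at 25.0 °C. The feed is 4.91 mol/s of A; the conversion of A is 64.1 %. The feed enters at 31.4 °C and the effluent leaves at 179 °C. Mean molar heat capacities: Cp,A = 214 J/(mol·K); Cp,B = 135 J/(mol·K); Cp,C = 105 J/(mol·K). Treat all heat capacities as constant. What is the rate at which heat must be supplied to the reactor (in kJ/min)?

Q_in = 32500 kJ/min

Extent of reaction ξ = 0.641 × 4.91 = 3.1473 mol/s
Reaction term: ξ·ΔH°_rxn = 3.1473 × 119 = 374.53 kJ/s
Sensible, feed 31.4→25 °C: -6.7247 kJ/s
Outlet flows (mol/s): A 1.7627, B 3.1473, C 3.1473
Sensible, products 25→179 °C: 174.42 kJ/s
Q = ΔH = 542.22 kJ/s = 542.22 kW
Heat supplied = 32533 kJ/min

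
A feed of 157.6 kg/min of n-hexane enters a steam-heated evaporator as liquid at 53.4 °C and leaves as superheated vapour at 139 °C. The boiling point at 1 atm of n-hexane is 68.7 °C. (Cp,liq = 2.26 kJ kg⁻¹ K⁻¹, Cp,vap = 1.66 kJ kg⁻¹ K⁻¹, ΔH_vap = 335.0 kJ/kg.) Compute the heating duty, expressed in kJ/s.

liquid 53.4→68.7 °C: 34.578 kJ/kg
vaporisation at 68.7 °C: 335 kJ/kg
vapour 68.7→139 °C: 116.7 kJ/kg
Δh = 34.578 + 335 + 116.7 = 486.28 kJ/kg
Q = ṁ·Δh = 157.6 kg/min × 486.28 kJ/kg = 76637 kJ/min
|Q| = 1277.3 kW

Q = 1280 kJ/s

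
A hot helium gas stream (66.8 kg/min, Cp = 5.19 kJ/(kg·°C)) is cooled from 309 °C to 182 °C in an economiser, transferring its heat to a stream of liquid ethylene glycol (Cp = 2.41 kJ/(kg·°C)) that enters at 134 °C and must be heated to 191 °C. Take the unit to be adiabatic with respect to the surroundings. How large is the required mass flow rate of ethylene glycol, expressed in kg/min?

ṁ_c = 321 kg/min

Heat released by hot stream: Q = 66.8 × 5.19 × (309 − 182) = 44030 kJ/min
Energy balance on cold side (adiabatic exchanger): Q = ṁ_c·Cp_c·(T_c,out − T_c,in)
ṁ_c = 44030 / [2.41 × (191 − 134)] = 320.52 kg/min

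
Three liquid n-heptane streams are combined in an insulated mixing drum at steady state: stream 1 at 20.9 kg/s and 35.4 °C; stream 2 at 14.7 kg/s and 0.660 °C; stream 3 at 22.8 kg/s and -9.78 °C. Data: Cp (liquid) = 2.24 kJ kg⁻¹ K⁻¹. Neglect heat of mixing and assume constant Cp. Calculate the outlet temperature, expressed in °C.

T_out = 9.02 °C

Adiabatic, steady state ⇒ Σ ṁᵢCp,ᵢ(T_out − Tᵢ) = 0
Σ ṁᵢCp,ᵢTᵢ = 20.9×2.24×35.4 + 14.7×2.24×0.660 + 22.8×2.24×-9.78 = 1179.5
Σ ṁᵢCp,ᵢ = 20.9×2.24 + 14.7×2.24 + 22.8×2.24 = 130.82
T_out = 1179.5 / 130.82 = 9.0167 °C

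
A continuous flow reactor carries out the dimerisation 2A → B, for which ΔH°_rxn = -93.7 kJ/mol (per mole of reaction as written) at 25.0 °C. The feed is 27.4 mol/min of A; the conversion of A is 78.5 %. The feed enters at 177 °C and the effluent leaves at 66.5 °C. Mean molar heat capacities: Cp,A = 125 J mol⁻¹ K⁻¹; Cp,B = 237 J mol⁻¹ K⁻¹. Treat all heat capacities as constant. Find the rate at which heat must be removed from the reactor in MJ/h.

Q_out = 83.5 MJ/h

Extent of reaction ξ = 0.785 × 27.4 / 2 = 10.755 mol/min
Reaction term: ξ·ΔH°_rxn = 10.755 × -93.7 = -1007.7 kJ/min
Sensible, feed 177→25 °C: -520.6 kJ/min
Outlet flows (mol/min): A 5.891, B 10.755
Sensible, products 25→66.5 °C: 136.34 kJ/min
Q = ΔH = -1392 kJ/min = -23.199 kW
Heat removed = 83.518 MJ/h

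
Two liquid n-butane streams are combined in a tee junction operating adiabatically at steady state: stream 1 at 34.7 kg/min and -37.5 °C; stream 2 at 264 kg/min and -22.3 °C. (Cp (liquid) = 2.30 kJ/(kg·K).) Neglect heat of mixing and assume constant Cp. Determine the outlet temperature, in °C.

No heat crosses the boundary, so H_out = H_in.
Σ ṁᵢCp,ᵢTᵢ = 34.7×2.30×-37.5 + 264×2.30×-22.3 = -16533
Σ ṁᵢCp,ᵢ = 34.7×2.30 + 264×2.30 = 687.01
T_out = -16533 / 687.01 = -24.066 °C

T_out = -24.1 °C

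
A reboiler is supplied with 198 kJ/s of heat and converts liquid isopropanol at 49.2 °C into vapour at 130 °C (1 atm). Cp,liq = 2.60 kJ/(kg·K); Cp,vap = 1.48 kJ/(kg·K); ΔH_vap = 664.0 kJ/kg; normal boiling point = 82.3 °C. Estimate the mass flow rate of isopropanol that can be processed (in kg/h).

ṁ = 869 kg/h

Δh = 2.60×(82.3−49.2) + 664.0 + 1.48×(130−82.3) = 820.66 kJ/kg
Q = 198 kJ/s = 198 kJ/s = 712800 kJ/h
ṁ = Q/Δh = 712800 / 820.66 = 868.57 kg/h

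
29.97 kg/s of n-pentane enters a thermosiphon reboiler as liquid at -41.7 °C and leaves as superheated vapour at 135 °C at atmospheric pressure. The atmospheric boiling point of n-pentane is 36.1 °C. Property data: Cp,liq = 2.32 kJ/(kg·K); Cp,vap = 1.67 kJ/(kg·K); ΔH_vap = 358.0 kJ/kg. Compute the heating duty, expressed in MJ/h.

liquid -41.7→36.1 °C: 180.5 kJ/kg
vaporisation at 36.1 °C: 358 kJ/kg
vapour 36.1→135 °C: 165.16 kJ/kg
Δh = 180.5 + 358 + 165.16 = 703.66 kJ/kg
Q = ṁ·Δh = 29.97 kg/s × 703.66 kJ/kg = 21089 kJ/s
|Q| = 21089 kW = 75919 MJ/h

Q = 75900 MJ/h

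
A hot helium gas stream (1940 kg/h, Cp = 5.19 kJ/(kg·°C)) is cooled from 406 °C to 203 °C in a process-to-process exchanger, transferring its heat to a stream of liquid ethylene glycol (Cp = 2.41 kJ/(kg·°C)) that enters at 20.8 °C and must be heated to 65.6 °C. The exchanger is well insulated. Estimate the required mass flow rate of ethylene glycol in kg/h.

Heat released by hot stream: Q = 1940 × 5.19 × (406 − 203) = 2.0439e+06 kJ/h
Energy balance on cold side (adiabatic exchanger): Q = ṁ_c·Cp_c·(T_c,out − T_c,in)
ṁ_c = 2.0439e+06 / [2.41 × (65.6 − 20.8)] = 18931 kg/h

ṁ_c = 18900 kg/h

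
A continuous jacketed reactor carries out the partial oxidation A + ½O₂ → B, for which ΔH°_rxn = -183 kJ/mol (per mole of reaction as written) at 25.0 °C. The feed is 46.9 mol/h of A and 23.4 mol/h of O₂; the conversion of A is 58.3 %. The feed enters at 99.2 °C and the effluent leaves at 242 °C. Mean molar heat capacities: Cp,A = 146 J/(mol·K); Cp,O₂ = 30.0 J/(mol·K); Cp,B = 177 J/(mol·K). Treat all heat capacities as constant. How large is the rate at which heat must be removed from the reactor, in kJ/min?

Extent of reaction ξ = 0.583 × 46.9 = 27.343 mol/h
Reaction term: ξ·ΔH°_rxn = 27.343 × -183 = -5003.7 kJ/h
Sensible, feed 99.2→25 °C: -560.17 kJ/h
Outlet flows (mol/h): A 19.557, O₂ 9.7287, B 27.343
Sensible, products 25→242 °C: 1733.2 kJ/h
Q = ΔH = -3830.7 kJ/h = -1.0641 kW
Heat removed = 63.845 kJ/min

Q_out = 63.8 kJ/min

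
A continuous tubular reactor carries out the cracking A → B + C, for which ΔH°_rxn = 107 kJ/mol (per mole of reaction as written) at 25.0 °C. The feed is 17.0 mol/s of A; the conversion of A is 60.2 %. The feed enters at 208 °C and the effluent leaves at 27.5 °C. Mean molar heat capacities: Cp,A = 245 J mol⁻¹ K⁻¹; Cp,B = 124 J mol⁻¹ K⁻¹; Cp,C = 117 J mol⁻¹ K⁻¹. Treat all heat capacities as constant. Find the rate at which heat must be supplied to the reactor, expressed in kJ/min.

Extent of reaction ξ = 0.602 × 17.0 = 10.234 mol/s
Reaction term: ξ·ΔH°_rxn = 10.234 × 107 = 1095 kJ/s
Sensible, feed 208→25 °C: -762.2 kJ/s
Outlet flows (mol/s): A 6.766, B 10.234, C 10.234
Sensible, products 25→27.5 °C: 10.31 kJ/s
Q = ΔH = 343.15 kJ/s = 343.15 kW
Heat supplied = 20589 kJ/min

Q_in = 20600 kJ/min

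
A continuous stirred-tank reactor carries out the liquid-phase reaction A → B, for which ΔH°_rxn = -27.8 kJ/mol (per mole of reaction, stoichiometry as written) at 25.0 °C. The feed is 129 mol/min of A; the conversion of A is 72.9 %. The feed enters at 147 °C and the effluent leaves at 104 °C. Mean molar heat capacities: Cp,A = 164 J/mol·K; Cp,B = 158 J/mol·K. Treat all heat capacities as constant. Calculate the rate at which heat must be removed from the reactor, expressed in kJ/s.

Extent of reaction ξ = 0.729 × 129 = 94.041 mol/min
Reaction term: ξ·ΔH°_rxn = 94.041 × -27.8 = -2614.3 kJ/min
Sensible, feed 147→25 °C: -2581 kJ/min
Outlet flows (mol/min): A 34.959, B 94.041
Sensible, products 25→104 °C: 1626.7 kJ/min
Q = ΔH = -3568.6 kJ/min = -59.477 kW
Heat removed = 59.477 kJ/s

Q_out = 59.5 kJ/s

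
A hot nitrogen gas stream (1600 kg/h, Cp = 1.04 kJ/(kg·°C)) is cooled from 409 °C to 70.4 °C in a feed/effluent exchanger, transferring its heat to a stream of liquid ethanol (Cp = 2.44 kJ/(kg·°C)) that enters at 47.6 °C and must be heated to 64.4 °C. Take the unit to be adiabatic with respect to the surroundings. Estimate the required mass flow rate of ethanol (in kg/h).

ṁ_c = 13700 kg/h

Heat released by hot stream: Q = 1600 × 1.04 × (409 − 70.4) = 563430 kJ/h
Energy balance on cold side (adiabatic exchanger): Q = ṁ_c·Cp_c·(T_c,out − T_c,in)
ṁ_c = 563430 / [2.44 × (64.4 − 47.6)] = 13745 kg/h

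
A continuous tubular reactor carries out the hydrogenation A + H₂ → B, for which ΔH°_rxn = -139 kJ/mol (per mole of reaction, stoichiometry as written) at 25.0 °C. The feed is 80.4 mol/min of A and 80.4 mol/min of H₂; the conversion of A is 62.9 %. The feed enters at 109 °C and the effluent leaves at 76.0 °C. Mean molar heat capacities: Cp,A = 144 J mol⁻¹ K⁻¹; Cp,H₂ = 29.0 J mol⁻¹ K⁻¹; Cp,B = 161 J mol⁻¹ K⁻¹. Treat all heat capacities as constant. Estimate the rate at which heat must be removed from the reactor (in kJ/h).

Q_out = 451000 kJ/h

Extent of reaction ξ = 0.629 × 80.4 = 50.572 mol/min
Reaction term: ξ·ΔH°_rxn = 50.572 × -139 = -7029.5 kJ/min
Sensible, feed 109→25 °C: -1168.4 kJ/min
Outlet flows (mol/min): A 29.828, H₂ 29.828, B 50.572
Sensible, products 25→76.0 °C: 678.42 kJ/min
Q = ΔH = -7519.4 kJ/min = -125.32 kW
Heat removed = 451160 kJ/h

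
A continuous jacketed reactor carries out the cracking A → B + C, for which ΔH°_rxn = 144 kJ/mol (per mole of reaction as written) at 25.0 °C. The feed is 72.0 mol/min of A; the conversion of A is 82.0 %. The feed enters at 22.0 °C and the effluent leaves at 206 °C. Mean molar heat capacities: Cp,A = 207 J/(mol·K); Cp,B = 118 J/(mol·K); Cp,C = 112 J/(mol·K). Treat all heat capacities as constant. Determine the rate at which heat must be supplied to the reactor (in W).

Extent of reaction ξ = 0.820 × 72.0 = 59.04 mol/min
Reaction term: ξ·ΔH°_rxn = 59.04 × 144 = 8501.8 kJ/min
Sensible, feed 22.0→25 °C: 44.712 kJ/min
Outlet flows (mol/min): A 12.96, B 59.04, C 59.04
Sensible, products 25→206 °C: 2943.4 kJ/min
Q = ΔH = 11490 kJ/min = 191.5 kW
Heat supplied = 191500 W

Q_in = 191000 W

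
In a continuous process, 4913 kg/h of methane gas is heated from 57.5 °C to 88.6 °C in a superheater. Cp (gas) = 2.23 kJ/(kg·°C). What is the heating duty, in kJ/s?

Q = 94.6 kJ/s

Q = ṁ·Cp·ΔT = 4913 × 2.23 × (88.6 − 57.5) = 340730 kJ/h
Converting: 340730 / 3600 s = 94.648 kW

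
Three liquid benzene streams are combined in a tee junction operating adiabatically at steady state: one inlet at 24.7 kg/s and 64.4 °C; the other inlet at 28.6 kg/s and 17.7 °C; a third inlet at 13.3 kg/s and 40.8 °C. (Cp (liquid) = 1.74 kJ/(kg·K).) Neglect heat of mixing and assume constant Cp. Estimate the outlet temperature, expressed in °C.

No heat crosses the boundary, so H_out = H_in.
Σ ṁᵢCp,ᵢTᵢ = 24.7×1.74×64.4 + 28.6×1.74×17.7 + 13.3×1.74×40.8 = 4592.8
Σ ṁᵢCp,ᵢ = 24.7×1.74 + 28.6×1.74 + 13.3×1.74 = 115.88
T_out = 4592.8 / 115.88 = 39.633 °C

T_out = 39.6 °C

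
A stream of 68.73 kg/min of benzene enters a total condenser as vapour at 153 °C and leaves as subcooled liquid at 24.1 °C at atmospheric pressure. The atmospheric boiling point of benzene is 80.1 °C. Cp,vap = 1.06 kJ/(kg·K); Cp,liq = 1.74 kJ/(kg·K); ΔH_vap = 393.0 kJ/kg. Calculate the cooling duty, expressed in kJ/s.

vapour 153→80.1 °C: -77.274 kJ/kg
condensation at 80.1 °C: -393 kJ/kg
liquid 80.1→24.1 °C: -97.44 kJ/kg
Δh = -77.274 + -393 + -97.44 = -567.71 kJ/kg
Q = ṁ·Δh = 68.73 kg/min × -567.71 kJ/kg = -39019 kJ/min
|Q| = 650.32 kW

Q_c = 650 kJ/s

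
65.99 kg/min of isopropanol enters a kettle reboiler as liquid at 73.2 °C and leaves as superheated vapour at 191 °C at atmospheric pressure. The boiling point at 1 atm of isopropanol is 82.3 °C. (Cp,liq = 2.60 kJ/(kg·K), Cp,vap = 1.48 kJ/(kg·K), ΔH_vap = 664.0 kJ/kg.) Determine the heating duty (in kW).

Q = 933 kW

liquid 73.2→82.3 °C: 23.66 kJ/kg
vaporisation at 82.3 °C: 664 kJ/kg
vapour 82.3→191 °C: 160.88 kJ/kg
Δh = 23.66 + 664 + 160.88 = 848.54 kJ/kg
Q = ṁ·Δh = 65.99 kg/min × 848.54 kJ/kg = 55995 kJ/min
|Q| = 933.25 kW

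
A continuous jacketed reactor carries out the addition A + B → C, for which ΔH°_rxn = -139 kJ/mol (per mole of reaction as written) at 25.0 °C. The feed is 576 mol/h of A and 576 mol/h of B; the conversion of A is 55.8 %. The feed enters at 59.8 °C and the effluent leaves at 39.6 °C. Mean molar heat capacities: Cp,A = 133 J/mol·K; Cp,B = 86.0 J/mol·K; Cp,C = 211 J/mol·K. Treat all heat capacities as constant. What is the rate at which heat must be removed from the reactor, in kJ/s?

Extent of reaction ξ = 0.558 × 576 = 321.41 mol/h
Reaction term: ξ·ΔH°_rxn = 321.41 × -139 = -44676 kJ/h
Sensible, feed 59.8→25 °C: -4389.8 kJ/h
Outlet flows (mol/h): A 254.59, B 254.59, C 321.41
Sensible, products 25→39.6 °C: 1804.2 kJ/h
Q = ΔH = -47261 kJ/h = -13.128 kW
Heat removed = 13.128 kJ/s

Q_out = 13.1 kJ/s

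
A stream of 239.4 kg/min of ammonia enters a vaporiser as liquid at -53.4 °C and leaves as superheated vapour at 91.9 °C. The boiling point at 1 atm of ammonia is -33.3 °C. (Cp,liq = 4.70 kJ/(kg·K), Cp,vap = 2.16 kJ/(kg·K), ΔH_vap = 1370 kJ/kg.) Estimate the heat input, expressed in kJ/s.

Q = 6920 kJ/s

liquid -53.4→-33.3 °C: 94.47 kJ/kg
vaporisation at -33.3 °C: 1370 kJ/kg
vapour -33.3→91.9 °C: 270.43 kJ/kg
Δh = 94.47 + 1370 + 270.43 = 1734.9 kJ/kg
Q = ṁ·Δh = 239.4 kg/min × 1734.9 kJ/kg = 415340 kJ/min
|Q| = 6922.3 kW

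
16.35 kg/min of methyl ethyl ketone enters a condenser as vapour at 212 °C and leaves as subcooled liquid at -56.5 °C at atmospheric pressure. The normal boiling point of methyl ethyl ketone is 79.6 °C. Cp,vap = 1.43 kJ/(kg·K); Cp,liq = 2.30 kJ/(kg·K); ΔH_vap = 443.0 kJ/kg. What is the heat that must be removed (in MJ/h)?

vapour 212→79.6 °C: -189.33 kJ/kg
condensation at 79.6 °C: -443 kJ/kg
liquid 79.6→-56.5 °C: -313.03 kJ/kg
Δh = -189.33 + -443 + -313.03 = -945.36 kJ/kg
Q = ṁ·Δh = 16.35 kg/min × -945.36 kJ/kg = -15457 kJ/min
|Q| = 257.61 kW = 927.4 MJ/h

Q_c = 927 MJ/h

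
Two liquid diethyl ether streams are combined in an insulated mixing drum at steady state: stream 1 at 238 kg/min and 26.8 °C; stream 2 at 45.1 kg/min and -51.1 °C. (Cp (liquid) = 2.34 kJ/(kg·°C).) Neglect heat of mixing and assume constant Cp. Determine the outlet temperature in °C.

T_out = 14.4 °C

Adiabatic, steady state ⇒ Σ ṁᵢCp,ᵢ(T_out − Tᵢ) = 0
T_out = Σ ṁᵢCp,ᵢTᵢ / Σ ṁᵢCp,ᵢ
      = 9532.7 / 662.45 = 14.39 °C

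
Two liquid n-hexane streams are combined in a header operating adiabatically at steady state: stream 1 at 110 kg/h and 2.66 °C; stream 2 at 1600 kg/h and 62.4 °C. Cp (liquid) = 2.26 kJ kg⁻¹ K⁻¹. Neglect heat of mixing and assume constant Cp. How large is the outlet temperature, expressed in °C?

T_out = 58.6 °C

No heat crosses the boundary, so H_out = H_in.
Σ ṁᵢCp,ᵢTᵢ = 110×2.26×2.66 + 1600×2.26×62.4 = 226300
Σ ṁᵢCp,ᵢ = 110×2.26 + 1600×2.26 = 3864.6
T_out = 226300 / 3864.6 = 58.557 °C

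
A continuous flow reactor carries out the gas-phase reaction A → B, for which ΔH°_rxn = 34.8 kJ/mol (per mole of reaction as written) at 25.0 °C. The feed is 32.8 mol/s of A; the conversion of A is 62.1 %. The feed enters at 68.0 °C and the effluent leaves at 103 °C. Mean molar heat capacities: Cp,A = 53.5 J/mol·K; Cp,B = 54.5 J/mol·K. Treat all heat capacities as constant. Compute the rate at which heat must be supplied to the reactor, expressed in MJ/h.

Extent of reaction ξ = 0.621 × 32.8 = 20.369 mol/s
Reaction term: ξ·ΔH°_rxn = 20.369 × 34.8 = 708.83 kJ/s
Sensible, feed 68.0→25 °C: -75.456 kJ/s
Outlet flows (mol/s): A 12.431, B 20.369
Sensible, products 25→103 °C: 138.46 kJ/s
Q = ΔH = 771.84 kJ/s = 771.84 kW
Heat supplied = 2778.6 MJ/h

Q_in = 2780 MJ/h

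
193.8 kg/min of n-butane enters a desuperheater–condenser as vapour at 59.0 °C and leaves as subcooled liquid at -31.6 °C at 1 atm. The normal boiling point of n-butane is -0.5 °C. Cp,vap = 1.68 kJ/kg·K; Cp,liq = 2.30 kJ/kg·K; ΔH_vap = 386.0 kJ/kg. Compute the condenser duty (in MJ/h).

vapour 59.0→-0.5 °C: -99.96 kJ/kg
condensation at -0.5 °C: -386 kJ/kg
liquid -0.5→-31.6 °C: -71.53 kJ/kg
Δh = -99.96 + -386 + -71.53 = -557.49 kJ/kg
Q = ṁ·Δh = 193.8 kg/min × -557.49 kJ/kg = -108040 kJ/min
|Q| = 1800.7 kW = 6482.5 MJ/h

Q_c = 6480 MJ/h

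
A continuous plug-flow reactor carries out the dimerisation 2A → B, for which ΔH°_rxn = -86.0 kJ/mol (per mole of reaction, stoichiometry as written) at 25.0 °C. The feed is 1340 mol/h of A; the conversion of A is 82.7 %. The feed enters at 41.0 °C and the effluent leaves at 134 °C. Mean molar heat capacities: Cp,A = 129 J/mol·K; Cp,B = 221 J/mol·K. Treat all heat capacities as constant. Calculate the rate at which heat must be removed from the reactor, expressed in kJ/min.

Extent of reaction ξ = 0.827 × 1340 / 2 = 554.09 mol/h
Reaction term: ξ·ΔH°_rxn = 554.09 × -86.0 = -47652 kJ/h
Sensible, feed 41.0→25 °C: -2765.8 kJ/h
Outlet flows (mol/h): A 231.82, B 554.09
Sensible, products 25→134 °C: 16607 kJ/h
Q = ΔH = -33810 kJ/h = -9.3918 kW
Heat removed = 563.51 kJ/min

Q_out = 564 kJ/min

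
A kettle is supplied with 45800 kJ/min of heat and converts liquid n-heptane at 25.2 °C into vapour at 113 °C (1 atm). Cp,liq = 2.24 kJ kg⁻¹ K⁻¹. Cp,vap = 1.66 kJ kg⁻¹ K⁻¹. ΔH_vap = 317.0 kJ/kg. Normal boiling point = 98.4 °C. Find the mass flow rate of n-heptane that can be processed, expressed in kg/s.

Δh = 2.24×(98.4−25.2) + 317.0 + 1.66×(113−98.4) = 505.2 kJ/kg
Q = 45800 kJ/min = 763.33 kJ/s = 763.33 kJ/s
ṁ = Q/Δh = 763.33 / 505.2 = 1.5109 kg/s

ṁ = 1.51 kg/s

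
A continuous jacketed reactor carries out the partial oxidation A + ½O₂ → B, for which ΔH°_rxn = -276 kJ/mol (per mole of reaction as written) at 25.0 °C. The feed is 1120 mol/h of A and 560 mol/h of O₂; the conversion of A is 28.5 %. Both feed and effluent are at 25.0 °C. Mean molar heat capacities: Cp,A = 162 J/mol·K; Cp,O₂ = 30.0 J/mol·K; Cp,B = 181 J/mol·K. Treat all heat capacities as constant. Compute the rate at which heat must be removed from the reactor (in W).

Extent of reaction ξ = 0.285 × 1120 = 319.2 mol/h
Reaction term: ξ·ΔH°_rxn = 319.2 × -276 = -88099 kJ/h
Q = ΔH = -88099 kJ/h = -24.472 kW
Heat removed = 24472 W

Q_out = 24500 W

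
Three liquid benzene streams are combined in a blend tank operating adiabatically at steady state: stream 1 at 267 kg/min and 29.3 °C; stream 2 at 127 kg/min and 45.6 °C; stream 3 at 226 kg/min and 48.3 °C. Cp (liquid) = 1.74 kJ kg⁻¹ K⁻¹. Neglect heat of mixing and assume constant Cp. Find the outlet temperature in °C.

Adiabatic, steady state ⇒ Σ ṁᵢCp,ᵢ(T_out − Tᵢ) = 0
Σ ṁᵢCp,ᵢTᵢ = 267×1.74×29.3 + 127×1.74×45.6 + 226×1.74×48.3 = 42682
Σ ṁᵢCp,ᵢ = 267×1.74 + 127×1.74 + 226×1.74 = 1078.8
T_out = 42682 / 1078.8 = 39.565 °C

T_out = 39.6 °C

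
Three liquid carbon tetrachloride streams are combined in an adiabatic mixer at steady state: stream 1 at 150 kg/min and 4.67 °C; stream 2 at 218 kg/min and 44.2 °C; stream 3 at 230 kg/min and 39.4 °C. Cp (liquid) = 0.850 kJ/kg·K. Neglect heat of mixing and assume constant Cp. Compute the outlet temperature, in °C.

T_out = 32.4 °C

Adiabatic, steady state ⇒ Σ ṁᵢCp,ᵢ(T_out − Tᵢ) = 0
Σ ṁᵢCp,ᵢTᵢ = 150×0.850×4.67 + 218×0.850×44.2 + 230×0.850×39.4 = 16488
Σ ṁᵢCp,ᵢ = 150×0.850 + 218×0.850 + 230×0.850 = 508.3
T_out = 16488 / 508.3 = 32.438 °C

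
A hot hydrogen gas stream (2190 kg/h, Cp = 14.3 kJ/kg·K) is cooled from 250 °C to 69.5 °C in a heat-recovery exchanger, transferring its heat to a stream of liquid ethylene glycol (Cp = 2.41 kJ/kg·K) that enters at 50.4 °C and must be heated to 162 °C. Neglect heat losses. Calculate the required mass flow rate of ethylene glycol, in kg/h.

ṁ_c = 21000 kg/h

Heat released by hot stream: Q = 2190 × 14.3 × (250 − 69.5) = 5.6527e+06 kJ/h
Energy balance on cold side (adiabatic exchanger): Q = ṁ_c·Cp_c·(T_c,out − T_c,in)
ṁ_c = 5.6527e+06 / [2.41 × (162 − 50.4)] = 21017 kg/h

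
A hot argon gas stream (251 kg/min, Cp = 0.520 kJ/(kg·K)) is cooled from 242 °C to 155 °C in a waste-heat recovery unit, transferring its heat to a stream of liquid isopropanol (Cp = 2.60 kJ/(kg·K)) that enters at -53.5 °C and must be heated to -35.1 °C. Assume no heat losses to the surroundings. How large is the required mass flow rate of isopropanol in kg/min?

Heat released by hot stream: Q = 251 × 0.520 × (242 − 155) = 11355 kJ/min
Energy balance on cold side (adiabatic exchanger): Q = ṁ_c·Cp_c·(T_c,out − T_c,in)
ṁ_c = 11355 / [2.60 × (-35.1 − -53.5)] = 237.36 kg/min

ṁ_c = 237 kg/min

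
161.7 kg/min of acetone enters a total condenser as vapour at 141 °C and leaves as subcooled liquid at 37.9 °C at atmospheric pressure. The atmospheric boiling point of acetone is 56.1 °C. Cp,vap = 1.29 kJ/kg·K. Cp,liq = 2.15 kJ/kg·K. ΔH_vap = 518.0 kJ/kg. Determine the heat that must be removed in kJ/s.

vapour 141→56.1 °C: -109.52 kJ/kg
condensation at 56.1 °C: -518 kJ/kg
liquid 56.1→37.9 °C: -39.13 kJ/kg
Δh = -109.52 + -518 + -39.13 = -666.65 kJ/kg
Q = ṁ·Δh = 161.7 kg/min × -666.65 kJ/kg = -107800 kJ/min
|Q| = 1796.6 kW

Q_c = 1800 kJ/s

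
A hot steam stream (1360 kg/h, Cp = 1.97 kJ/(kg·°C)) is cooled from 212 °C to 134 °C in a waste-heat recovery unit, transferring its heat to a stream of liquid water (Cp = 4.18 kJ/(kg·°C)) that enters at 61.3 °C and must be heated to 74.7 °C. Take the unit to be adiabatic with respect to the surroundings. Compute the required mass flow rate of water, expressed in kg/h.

ṁ_c = 3730 kg/h

Heat released by hot stream: Q = 1360 × 1.97 × (212 − 134) = 208980 kJ/h
Energy balance on cold side (adiabatic exchanger): Q = ṁ_c·Cp_c·(T_c,out − T_c,in)
ṁ_c = 208980 / [4.18 × (74.7 − 61.3)] = 3730.9 kg/h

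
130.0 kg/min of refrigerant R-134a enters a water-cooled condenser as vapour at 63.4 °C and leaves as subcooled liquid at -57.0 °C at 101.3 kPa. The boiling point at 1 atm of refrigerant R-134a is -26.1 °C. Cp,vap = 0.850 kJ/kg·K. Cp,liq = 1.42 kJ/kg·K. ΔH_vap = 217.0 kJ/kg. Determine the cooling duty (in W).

vapour 63.4→-26.1 °C: -76.075 kJ/kg
condensation at -26.1 °C: -217 kJ/kg
liquid -26.1→-57.0 °C: -43.878 kJ/kg
Δh = -76.075 + -217 + -43.878 = -336.95 kJ/kg
Q = ṁ·Δh = 130.0 kg/min × -336.95 kJ/kg = -43804 kJ/min
|Q| = 730.06 kW = 730060 W

Q_c = 730000 W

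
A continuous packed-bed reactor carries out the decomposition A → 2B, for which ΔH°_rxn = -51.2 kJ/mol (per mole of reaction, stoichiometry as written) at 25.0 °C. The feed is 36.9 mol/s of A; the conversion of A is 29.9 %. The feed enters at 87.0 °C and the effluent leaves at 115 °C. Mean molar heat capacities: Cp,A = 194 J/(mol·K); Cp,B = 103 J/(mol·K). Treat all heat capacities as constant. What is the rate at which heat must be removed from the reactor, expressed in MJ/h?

Q_out = 1270 MJ/h

Extent of reaction ξ = 0.299 × 36.9 = 11.033 mol/s
Reaction term: ξ·ΔH°_rxn = 11.033 × -51.2 = -564.89 kJ/s
Sensible, feed 87.0→25 °C: -443.83 kJ/s
Outlet flows (mol/s): A 25.867, B 22.066
Sensible, products 25→115 °C: 656.19 kJ/s
Q = ΔH = -352.54 kJ/s = -352.54 kW
Heat removed = 1269.1 MJ/h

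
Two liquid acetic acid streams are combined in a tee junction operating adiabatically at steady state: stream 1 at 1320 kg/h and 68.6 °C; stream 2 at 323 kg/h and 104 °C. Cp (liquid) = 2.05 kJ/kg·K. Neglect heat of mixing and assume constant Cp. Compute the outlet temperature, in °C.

T_out = 75.6 °C

Adiabatic, steady state ⇒ Σ ṁᵢCp,ᵢ(T_out − Tᵢ) = 0
T_out = Σ ṁᵢCp,ᵢTᵢ / Σ ṁᵢCp,ᵢ
      = 254500 / 3368.1 = 75.559 °C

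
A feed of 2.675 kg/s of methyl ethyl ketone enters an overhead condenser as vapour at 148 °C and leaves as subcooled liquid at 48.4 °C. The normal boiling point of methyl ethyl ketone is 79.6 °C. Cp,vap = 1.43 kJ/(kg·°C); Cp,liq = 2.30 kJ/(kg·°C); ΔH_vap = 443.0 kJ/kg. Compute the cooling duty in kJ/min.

Q_c = 98300 kJ/min

vapour 148→79.6 °C: -97.812 kJ/kg
condensation at 79.6 °C: -443 kJ/kg
liquid 79.6→48.4 °C: -71.76 kJ/kg
Δh = -97.812 + -443 + -71.76 = -612.57 kJ/kg
Q = ṁ·Δh = 2.675 kg/s × -612.57 kJ/kg = -1638.6 kJ/s
|Q| = 1638.6 kW = 98318 kJ/min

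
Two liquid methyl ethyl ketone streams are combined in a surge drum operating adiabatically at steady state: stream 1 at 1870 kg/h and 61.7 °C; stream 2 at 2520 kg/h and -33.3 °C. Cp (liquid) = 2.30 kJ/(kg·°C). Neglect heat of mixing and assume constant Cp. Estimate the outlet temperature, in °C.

Energy balance with Q = 0: Σ ṁᵢCp,ᵢ(T_out − Tᵢ) = 0
T_out = Σ ṁᵢCp,ᵢTᵢ / Σ ṁᵢCp,ᵢ
      = 72365 / 10097 = 7.167 °C

T_out = 7.17 °C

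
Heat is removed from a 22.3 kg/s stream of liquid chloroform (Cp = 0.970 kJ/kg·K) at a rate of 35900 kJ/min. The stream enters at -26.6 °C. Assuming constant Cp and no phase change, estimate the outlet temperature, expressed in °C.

T_out = -54.3 °C

Q = 35900 kJ/min = 598.33 kJ/s
ΔT = Q/(ṁ·Cp) = 598.33/(22.3×0.970) = 27.661 K
T_out = -26.6 − 27.661 = -54.261 °C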